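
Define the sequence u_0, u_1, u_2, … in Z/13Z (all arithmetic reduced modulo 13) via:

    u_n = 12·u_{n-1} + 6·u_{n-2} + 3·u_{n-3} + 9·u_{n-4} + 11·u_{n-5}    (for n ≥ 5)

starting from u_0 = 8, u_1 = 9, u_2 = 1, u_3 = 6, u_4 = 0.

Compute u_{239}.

u_5 = 12·0 + 6·6 + 3·1 + 9·9 + 11·8 = 0
u_6 = 12·0 + 6·0 + 3·6 + 9·1 + 11·9 = 9
u_7 = 12·9 + 6·0 + 3·0 + 9·6 + 11·1 = 4
u_8 = 12·4 + 6·9 + 3·0 + 9·0 + 11·6 = 12
u_9 = 12·12 + 6·4 + 3·9 + 9·0 + 11·0 = 0
u_10 = 12·0 + 6·12 + 3·4 + 9·9 + 11·0 = 9
Continuing the recurrence:
  u_11 = 6;  u_12 = 5;  u_13 = 8;  u_14 = 4;  u_15 = 4;  u_16 = 12
  u_17 = 8;  u_18 = 5;  u_19 = 3;  u_20 = 8;  u_21 = 8;  u_22 = 0
  u_23 = 11;  u_24 = 1;  u_25 = 4;  u_26 = 6;  u_27 = 3;  u_28 = 6
  u_29 = 12;  u_30 = 1;  u_31 = 0;  u_32 = 12;  u_33 = 9;  u_34 = 9
  u_35 = 1;  u_36 = 6;  u_37 = 6;  u_38 = 5;  u_39 = 1;  u_40 = 8
  u_41 = 3;  u_42 = 3;  u_43 = 12;  u_44 = 7;  u_45 = 7;  u_46 = 1
  u_47 = 8;  u_48 = 6;  u_49 = 3;  u_50 = 0;  u_51 = 2;  u_52 = 6
  u_53 = 8;  u_54 = 2;  u_55 = 4;  u_56 = 4;  u_57 = 8;  u_58 = 4
  u_59 = 10;  u_60 = 1;  u_61 = 5;  u_62 = 12;  u_63 = 12;  u_64 = 12
  u_65 = 9;  u_66 = 2;  u_67 = 3;  u_68 = 3;  u_69 = 0;  u_70 = 1
  u_71 = 5;  u_72 = 9;  u_73 = 5;  u_74 = 8;  u_75 = 1;  u_76 = 3
  u_77 = 2;  u_78 = 3;  u_79 = 11;  u_80 = 12;  u_81 = 10;  u_82 = 1
  u_83 = 6;  u_84 = 12;  u_85 = 2;  u_86 = 12;  u_87 = 10;  u_88 = 8
  u_89 = 4;  u_90 = 9;  u_91 = 1;  u_92 = 0;  u_93 = 1;  u_94 = 10
  u_95 = 0;  u_96 = 9;  u_97 = 4;  u_98 = 8;  u_99 = 10;  u_100 = 1
  u_101 = 10;  u_102 = 12;  u_103 = 8;  u_104 = 5;  u_105 = 11;  u_106 = 1
  u_107 = 11;  u_108 = 5;  u_109 = 10;  u_110 = 1;  u_111 = 2;  u_112 = 5
  u_113 = 12;  u_114 = 0;  u_115 = 12;  u_116 = 0;  u_117 = 1;  u_118 = 11
  u_119 = 12;  u_120 = 7;  u_121 = 3;  u_122 = 3;  u_123 = 5;  u_124 = 9
  u_125 = 4;  u_126 = 8;  u_127 = 4;  u_128 = 10;  u_129 = 4;  u_130 = 2
  u_131 = 7;  u_132 = 8;  u_133 = 4;  u_134 = 10;  u_135 = 6;  u_136 = 7
  u_137 = 1;  u_138 = 11;  u_139 = 11;  u_140 = 5;  u_141 = 11;  u_142 = 6
  u_143 = 9;  u_144 = 5;  u_145 = 0;  u_146 = 11;  u_147 = 8;  u_148 = 7
  u_149 = 12;  u_150 = 10;  u_151 = 3;  u_152 = 10;  u_153 = 2;  u_154 = 3
  u_155 = 7;  u_156 = 10;  u_157 = 0;  u_158 = 0;  u_159 = 9;  u_160 = 2
  u_161 = 6;  u_162 = 7;  u_163 = 12;  u_164 = 9;  u_165 = 4;  u_166 = 7
  u_167 = 8;  u_168 = 12;  u_169 = 10;  u_170 = 11;  u_171 = 0;  u_172 = 6
  u_173 = 2;  u_174 = 9;  u_175 = 12;  u_176 = 11;  u_177 = 3;  u_178 = 7
  u_179 = 4;  u_180 = 5;  u_181 = 6;  u_182 = 2;  u_183 = 6;  u_184 = 9
  u_185 = 12;  u_186 = 1;  u_187 = 5;  u_188 = 2;  u_189 = 4;  u_190 = 8
  u_191 = 0;  u_192 = 3;  u_193 = 1;  u_194 = 3;  u_195 = 9;  u_196 = 0
  u_197 = 1;  u_198 = 12;  u_199 = 4;  u_200 = 1;  u_201 = 3;  u_202 = 4
  u_203 = 3;  u_204 = 5;  u_205 = 11;  u_206 = 6;  u_207 = 3;  u_208 = 1
  u_209 = 7;  u_210 = 1;  u_211 = 7;  u_212 = 10;  u_213 = 5;  u_214 = 6
  u_215 = 11;  u_216 = 12;  u_217 = 6;  u_218 = 0;  u_219 = 3;  u_220 = 10
  u_221 = 12;  u_222 = 6;  u_223 = 6;  u_224 = 7;  u_225 = 5;  u_226 = 7
  u_227 = 8;  u_228 = 9;  u_229 = 0;  u_230 = 1;  u_231 = 6;  u_232 = 0
  u_233 = 8;  u_234 = 6;  u_235 = 3;  u_236 = 6;  u_237 = 11
u_238 = 12·11 + 6·6 + 3·3 + 9·6 + 11·8 = 7
u_239 = 12·7 + 6·11 + 3·6 + 9·3 + 11·6 = 1

1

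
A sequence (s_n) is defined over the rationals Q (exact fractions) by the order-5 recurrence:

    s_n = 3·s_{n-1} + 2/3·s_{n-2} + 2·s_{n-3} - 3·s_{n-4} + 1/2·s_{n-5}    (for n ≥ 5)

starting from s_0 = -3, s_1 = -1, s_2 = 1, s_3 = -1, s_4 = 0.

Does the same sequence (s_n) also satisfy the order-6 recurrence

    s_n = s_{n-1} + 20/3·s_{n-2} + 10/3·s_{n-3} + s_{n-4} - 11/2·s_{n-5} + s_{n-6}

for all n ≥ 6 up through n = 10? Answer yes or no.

Terms s_0..s_10: -3, -1, 1, -1, 0, 17/6, 3, 259/18, 151/3, 8537/54, 19045/36
n=6: candidate gives 3, actual s_6 = 3 ✓
n=7: candidate gives 259/18, actual s_7 = 259/18 ✓
n=8: candidate gives 151/3, actual s_8 = 151/3 ✓
n=9: candidate gives 8537/54, actual s_9 = 8537/54 ✓
n=10: candidate gives 19045/36, actual s_10 = 19045/36 ✓

yes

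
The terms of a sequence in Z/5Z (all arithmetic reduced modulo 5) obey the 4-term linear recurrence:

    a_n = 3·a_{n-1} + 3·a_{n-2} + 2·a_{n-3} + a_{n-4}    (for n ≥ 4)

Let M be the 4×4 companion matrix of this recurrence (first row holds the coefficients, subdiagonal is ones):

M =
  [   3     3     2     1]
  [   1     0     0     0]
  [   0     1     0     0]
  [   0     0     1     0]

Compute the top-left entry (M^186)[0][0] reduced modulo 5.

(M^186)[0][0] is the top entry after applying M 186 times to the unit state (1, 0, 0, 0). Equivalently it is h_{189} for the auxiliary sequence (h_n) obeying the same recurrence with h_3 = 1 and h_i = 0 for 0 ≤ i < 3:
h_4 = 3·1 + 3·0 + 2·0 + 1·0 = 3
h_5 = 3·3 + 3·1 + 2·0 + 1·0 = 2
h_6 = 3·2 + 3·3 + 2·1 + 1·0 = 2
h_7 = 3·2 + 3·2 + 2·3 + 1·1 = 4
h_8 = 3·4 + 3·2 + 2·2 + 1·3 = 0
h_9 = 3·0 + 3·4 + 2·2 + 1·2 = 3
Continuing the recurrence:
  h_10 = 4;  h_11 = 0;  h_12 = 3;  h_13 = 0;  h_14 = 3;  h_15 = 0
  h_16 = 2;  h_17 = 2;  h_18 = 0;  h_19 = 0;  h_20 = 1;  h_21 = 0
  h_22 = 3;  h_23 = 1;  h_24 = 3;  h_25 = 3;  h_26 = 3;  h_27 = 0
  h_28 = 3;  h_29 = 3;  h_30 = 1;  h_31 = 3;  h_32 = 1;  h_33 = 2
  h_34 = 1;  h_35 = 4;  h_36 = 0;  h_37 = 1;  h_38 = 2;  h_39 = 3
  h_40 = 2;  h_41 = 0;  h_42 = 4;  h_43 = 4;  h_44 = 1;  h_45 = 3
  h_46 = 4;  h_47 = 2;  h_48 = 0;  h_49 = 2;  h_50 = 4;  h_51 = 0
  h_52 = 1;  h_53 = 3;  h_54 = 1;  h_55 = 4;  h_56 = 2;  h_57 = 3
  h_58 = 4;  h_59 = 4;  h_60 = 2;  h_61 = 4;  h_62 = 0;  h_63 = 0
  h_64 = 0;  h_65 = 4;  h_66 = 2;  h_67 = 3;  h_68 = 3;  h_69 = 1
  h_70 = 0;  h_71 = 2;  h_72 = 1;  h_73 = 0;  h_74 = 2;  h_75 = 0
  h_76 = 2;  h_77 = 0;  h_78 = 3;  h_79 = 3;  h_80 = 0;  h_81 = 0
  h_82 = 4;  h_83 = 0;  h_84 = 2;  h_85 = 4;  h_86 = 2;  h_87 = 2
  h_88 = 2;  h_89 = 0;  h_90 = 2;  h_91 = 2;  h_92 = 4;  h_93 = 2
  h_94 = 4;  h_95 = 3;  h_96 = 4;  h_97 = 1;  h_98 = 0;  h_99 = 4
  h_100 = 3;  h_101 = 2;  h_102 = 3;  h_103 = 0;  h_104 = 1;  h_105 = 1
  h_106 = 4;  h_107 = 2;  h_108 = 1;  h_109 = 3;  h_110 = 0;  h_111 = 3
  h_112 = 1;  h_113 = 0;  h_114 = 4;  h_115 = 2;  h_116 = 4;  h_117 = 1
  h_118 = 3;  h_119 = 2;  h_120 = 1;  h_121 = 1;  h_122 = 3;  h_123 = 1
  h_124 = 0;  h_125 = 0;  h_126 = 0;  h_127 = 1;  h_128 = 3;  h_129 = 2
  h_130 = 2;  h_131 = 4;  h_132 = 0;  h_133 = 3;  h_134 = 4;  h_135 = 0
  h_136 = 3;  h_137 = 0;  h_138 = 3;  h_139 = 0;  h_140 = 2;  h_141 = 2
  h_142 = 0;  h_143 = 0;  h_144 = 1;  h_145 = 0;  h_146 = 3;  h_147 = 1
  h_148 = 3;  h_149 = 3;  h_150 = 3;  h_151 = 0;  h_152 = 3;  h_153 = 3
  h_154 = 1;  h_155 = 3;  h_156 = 1;  h_157 = 2;  h_158 = 1;  h_159 = 4
  h_160 = 0;  h_161 = 1;  h_162 = 2;  h_163 = 3;  h_164 = 2;  h_165 = 0
  h_166 = 4;  h_167 = 4;  h_168 = 1;  h_169 = 3;  h_170 = 4;  h_171 = 2
  h_172 = 0;  h_173 = 2;  h_174 = 4;  h_175 = 0;  h_176 = 1;  h_177 = 3
  h_178 = 1;  h_179 = 4;  h_180 = 2;  h_181 = 3;  h_182 = 4;  h_183 = 4
  h_184 = 2;  h_185 = 4;  h_186 = 0;  h_187 = 0
h_188 = 3·0 + 3·0 + 2·4 + 1·2 = 0
h_189 = 3·0 + 3·0 + 2·0 + 1·4 = 4

4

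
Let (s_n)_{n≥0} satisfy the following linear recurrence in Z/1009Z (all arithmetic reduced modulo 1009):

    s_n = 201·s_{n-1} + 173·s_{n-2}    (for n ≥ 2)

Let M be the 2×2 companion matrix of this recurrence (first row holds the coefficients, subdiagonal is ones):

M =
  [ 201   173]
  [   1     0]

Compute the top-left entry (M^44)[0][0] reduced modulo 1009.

548

(M^44)[0][0] is the top entry after applying M 44 times to the unit state (1, 0). Equivalently it is h_{45} for the auxiliary sequence (h_n) obeying the same recurrence with h_1 = 1 and h_i = 0 for 0 ≤ i < 1:
h_2 = 201·1 + 173·0 = 201
h_3 = 201·201 + 173·1 = 214
h_4 = 201·214 + 173·201 = 94
h_5 = 201·94 + 173·214 = 421
h_6 = 201·421 + 173·94 = 992
h_7 = 201·992 + 173·421 = 804
h_8 = 201·804 + 173·992 = 250
h_9 = 201·250 + 173·804 = 659
h_10 = 201·659 + 173·250 = 143
h_11 = 201·143 + 173·659 = 481
h_12 = 201·481 + 173·143 = 340
h_13 = 201·340 + 173·481 = 203
h_14 = 201·203 + 173·340 = 741
h_15 = 201·741 + 173·203 = 422
h_16 = 201·422 + 173·741 = 116
h_17 = 201·116 + 173·422 = 467
h_18 = 201·467 + 173·116 = 927
h_19 = 201·927 + 173·467 = 742
h_20 = 201·742 + 173·927 = 759
h_21 = 201·759 + 173·742 = 423
h_22 = 201·423 + 173·759 = 404
h_23 = 201·404 + 173·423 = 6
h_24 = 201·6 + 173·404 = 468
h_25 = 201·468 + 173·6 = 260
h_26 = 201·260 + 173·468 = 36
h_27 = 201·36 + 173·260 = 757
h_28 = 201·757 + 173·36 = 981
h_29 = 201·981 + 173·757 = 217
h_30 = 201·217 + 173·981 = 431
h_31 = 201·431 + 173·217 = 65
h_32 = 201·65 + 173·431 = 854
h_33 = 201·854 + 173·65 = 270
h_34 = 201·270 + 173·854 = 212
h_35 = 201·212 + 173·270 = 530
h_36 = 201·530 + 173·212 = 937
h_37 = 201·937 + 173·530 = 534
h_38 = 201·534 + 173·937 = 32
h_39 = 201·32 + 173·534 = 941
h_40 = 201·941 + 173·32 = 949
h_41 = 201·949 + 173·941 = 392
h_42 = 201·392 + 173·949 = 809
h_43 = 201·809 + 173·392 = 373
h_44 = 201·373 + 173·809 = 13
h_45 = 201·13 + 173·373 = 548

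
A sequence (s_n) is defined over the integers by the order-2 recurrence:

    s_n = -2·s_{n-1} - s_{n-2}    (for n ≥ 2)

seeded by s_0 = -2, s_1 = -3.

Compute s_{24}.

s_2 = -2·-3 + -1·-2 = 8
s_3 = -2·8 + -1·-3 = -13
s_4 = -2·-13 + -1·8 = 18
s_5 = -2·18 + -1·-13 = -23
s_6 = -2·-23 + -1·18 = 28
s_7 = -2·28 + -1·-23 = -33
s_8 = -2·-33 + -1·28 = 38
s_9 = -2·38 + -1·-33 = -43
s_10 = -2·-43 + -1·38 = 48
s_11 = -2·48 + -1·-43 = -53
s_12 = -2·-53 + -1·48 = 58
s_13 = -2·58 + -1·-53 = -63
s_14 = -2·-63 + -1·58 = 68
s_15 = -2·68 + -1·-63 = -73
s_16 = -2·-73 + -1·68 = 78
s_17 = -2·78 + -1·-73 = -83
s_18 = -2·-83 + -1·78 = 88
s_19 = -2·88 + -1·-83 = -93
s_20 = -2·-93 + -1·88 = 98
s_21 = -2·98 + -1·-93 = -103
s_22 = -2·-103 + -1·98 = 108
s_23 = -2·108 + -1·-103 = -113
s_24 = -2·-113 + -1·108 = 118

118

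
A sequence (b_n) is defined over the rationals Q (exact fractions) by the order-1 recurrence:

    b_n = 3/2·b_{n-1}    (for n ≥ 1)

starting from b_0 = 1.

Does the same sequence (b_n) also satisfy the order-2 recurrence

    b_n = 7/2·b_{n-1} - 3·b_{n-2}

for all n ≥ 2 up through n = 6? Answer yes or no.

yes

Terms b_0..b_6: 1, 3/2, 9/4, 27/8, 81/16, 243/32, 729/64
n=2: candidate gives 9/4, actual b_2 = 9/4 ✓
n=3: candidate gives 27/8, actual b_3 = 27/8 ✓
n=4: candidate gives 81/16, actual b_4 = 81/16 ✓
n=5: candidate gives 243/32, actual b_5 = 243/32 ✓
n=6: candidate gives 729/64, actual b_6 = 729/64 ✓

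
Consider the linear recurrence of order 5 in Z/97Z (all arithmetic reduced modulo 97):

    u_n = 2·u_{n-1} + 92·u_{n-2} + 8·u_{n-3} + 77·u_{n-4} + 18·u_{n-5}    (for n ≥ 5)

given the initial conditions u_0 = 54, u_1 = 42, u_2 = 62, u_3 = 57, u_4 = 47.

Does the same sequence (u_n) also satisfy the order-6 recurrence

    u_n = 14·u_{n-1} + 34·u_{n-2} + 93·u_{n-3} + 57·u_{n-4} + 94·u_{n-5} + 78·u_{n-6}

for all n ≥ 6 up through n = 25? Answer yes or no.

no

Terms u_0..u_25: 54, 42, 62, 57, 47, 49, 29, 68, 81, 17, 87, 93, 73, 40, 92, 80, 40, 57, 16, 26, 1, 65, 69, 74, 92, 54
n=6: candidate gives 73, actual u_6 = 29 ✗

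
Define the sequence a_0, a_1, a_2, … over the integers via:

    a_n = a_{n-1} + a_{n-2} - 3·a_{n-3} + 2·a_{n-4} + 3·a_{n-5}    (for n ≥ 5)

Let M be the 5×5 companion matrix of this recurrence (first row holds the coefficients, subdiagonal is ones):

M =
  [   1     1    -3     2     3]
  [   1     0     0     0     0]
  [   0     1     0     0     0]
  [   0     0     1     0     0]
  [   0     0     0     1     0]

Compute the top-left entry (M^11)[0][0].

(M^11)[0][0] is the top entry after applying M 11 times to the unit state (1, 0, 0, 0, 0). Equivalently it is h_{15} for the auxiliary sequence (h_n) obeying the same recurrence with h_4 = 1 and h_i = 0 for 0 ≤ i < 4:
h_5 = 1·1 + 1·0 + -3·0 + 2·0 + 3·0 = 1
h_6 = 1·1 + 1·1 + -3·0 + 2·0 + 3·0 = 2
h_7 = 1·2 + 1·1 + -3·1 + 2·0 + 3·0 = 0
h_8 = 1·0 + 1·2 + -3·1 + 2·1 + 3·0 = 1
h_9 = 1·1 + 1·0 + -3·2 + 2·1 + 3·1 = 0
h_10 = 1·0 + 1·1 + -3·0 + 2·2 + 3·1 = 8
h_11 = 1·8 + 1·0 + -3·1 + 2·0 + 3·2 = 11
h_12 = 1·11 + 1·8 + -3·0 + 2·1 + 3·0 = 21
h_13 = 1·21 + 1·11 + -3·8 + 2·0 + 3·1 = 11
h_14 = 1·11 + 1·21 + -3·11 + 2·8 + 3·0 = 15
h_15 = 1·15 + 1·11 + -3·21 + 2·11 + 3·8 = 9

9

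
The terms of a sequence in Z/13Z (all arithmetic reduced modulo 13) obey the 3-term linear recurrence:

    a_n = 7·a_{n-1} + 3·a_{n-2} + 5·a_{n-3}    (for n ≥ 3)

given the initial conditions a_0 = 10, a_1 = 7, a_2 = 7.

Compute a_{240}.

a_3 = 7·7 + 3·7 + 5·10 = 3
a_4 = 7·3 + 3·7 + 5·7 = 12
a_5 = 7·12 + 3·3 + 5·7 = 11
a_6 = 7·11 + 3·12 + 5·3 = 11
a_7 = 7·11 + 3·11 + 5·12 = 1
a_8 = 7·1 + 3·11 + 5·11 = 4
a_9 = 7·4 + 3·1 + 5·11 = 8
a_10 = 7·8 + 3·4 + 5·1 = 8
a_11 = 7·8 + 3·8 + 5·4 = 9
a_12 = 7·9 + 3·8 + 5·8 = 10
a_13 = 7·10 + 3·9 + 5·8 = 7
a_14 = 7·7 + 3·10 + 5·9 = 7
(a_12, a_13, a_14) = (10, 7, 7) = (a_0, a_1, a_2), so the sequence has period 12.
240 ≡ 0 (mod 12), hence a_240 = a_0 = 10.

10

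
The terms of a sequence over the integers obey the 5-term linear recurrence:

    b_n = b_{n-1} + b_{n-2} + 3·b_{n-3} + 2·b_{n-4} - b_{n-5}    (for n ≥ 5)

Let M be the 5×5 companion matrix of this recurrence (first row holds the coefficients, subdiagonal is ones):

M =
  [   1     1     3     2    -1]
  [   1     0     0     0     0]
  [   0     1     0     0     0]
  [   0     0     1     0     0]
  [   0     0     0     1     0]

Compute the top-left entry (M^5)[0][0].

(M^5)[0][0] is the top entry after applying M 5 times to the unit state (1, 0, 0, 0, 0). Equivalently it is h_{9} for the auxiliary sequence (h_n) obeying the same recurrence with h_4 = 1 and h_i = 0 for 0 ≤ i < 4:
h_5 = 1·1 + 1·0 + 3·0 + 2·0 + -1·0 = 1
h_6 = 1·1 + 1·1 + 3·0 + 2·0 + -1·0 = 2
h_7 = 1·2 + 1·1 + 3·1 + 2·0 + -1·0 = 6
h_8 = 1·6 + 1·2 + 3·1 + 2·1 + -1·0 = 13
h_9 = 1·13 + 1·6 + 3·2 + 2·1 + -1·1 = 26

26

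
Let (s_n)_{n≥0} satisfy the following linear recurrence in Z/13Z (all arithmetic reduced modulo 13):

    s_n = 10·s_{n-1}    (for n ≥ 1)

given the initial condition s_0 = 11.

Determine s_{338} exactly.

s_1 = 10·11 = 6
s_2 = 10·6 = 8
s_3 = 10·8 = 2
s_4 = 10·2 = 7
s_5 = 10·7 = 5
s_6 = 10·5 = 11
(s_6) = (11) = (s_0), so the sequence has period 6.
338 ≡ 2 (mod 6), hence s_338 = s_2 = 8.

8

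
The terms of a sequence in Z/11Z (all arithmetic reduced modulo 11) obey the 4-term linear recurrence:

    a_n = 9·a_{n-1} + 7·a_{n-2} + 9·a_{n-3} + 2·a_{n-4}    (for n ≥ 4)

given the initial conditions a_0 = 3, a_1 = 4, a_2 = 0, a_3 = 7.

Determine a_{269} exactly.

8

a_4 = 9·7 + 7·0 + 9·4 + 2·3 = 6
a_5 = 9·6 + 7·7 + 9·0 + 2·4 = 1
a_6 = 9·1 + 7·6 + 9·7 + 2·0 = 4
a_7 = 9·4 + 7·1 + 9·6 + 2·7 = 1
a_8 = 9·1 + 7·4 + 9·1 + 2·6 = 3
a_9 = 9·3 + 7·1 + 9·4 + 2·1 = 6
Continuing the recurrence:
  a_10 = 4;  a_11 = 8;  a_12 = 6;  a_13 = 4;  a_14 = 4;  a_15 = 2
  a_16 = 6;  a_17 = 2;  a_18 = 9;  a_19 = 10;  a_20 = 7;  a_21 = 9
  a_22 = 7;  a_23 = 0;  a_24 = 1;  a_25 = 2;  a_26 = 6;  a_27 = 0
  a_28 = 7;  a_29 = 0;  a_30 = 6;  a_31 = 7;  a_32 = 9;  a_33 = 8
  a_34 = 1;  a_35 = 6;  a_36 = 8;  a_37 = 7;  a_38 = 10;  a_39 = 3
  a_40 = 0;  a_41 = 4;  a_42 = 6;  a_43 = 0;  a_44 = 1;  a_45 = 5
  a_46 = 9;  a_47 = 4;  a_48 = 3;  a_49 = 3;  a_50 = 3;  a_51 = 6
  a_52 = 9;  a_53 = 2;  a_54 = 9;  a_55 = 1;  a_56 = 9;  a_57 = 8
  a_58 = 8;  a_59 = 2;  a_60 = 10;  a_61 = 5;  a_62 = 6;  a_63 = 7
  a_64 = 5;  a_65 = 4;  a_66 = 3;  a_67 = 4;  a_68 = 4;  a_69 = 0
  a_70 = 4;  a_71 = 3;  a_72 = 8;  a_73 = 8;  a_74 = 9;  a_75 = 6
  a_76 = 7;  a_77 = 4;  a_78 = 3;  a_79 = 9;  a_80 = 9;  a_81 = 3
  a_82 = 1;  a_83 = 8;  a_84 = 3;  a_85 = 10;  a_86 = 9;  a_87 = 7
  a_88 = 2;  a_89 = 3;  a_90 = 1;  a_91 = 7;  a_92 = 2;  a_93 = 5
  a_94 = 3;  a_95 = 6;  a_96 = 3;  a_97 = 7;  a_98 = 1;  a_99 = 9
  a_100 = 3;  a_101 = 3;  a_102 = 10;  a_103 = 2;  a_104 = 0;  a_105 = 0
  a_106 = 5;  a_107 = 5;  a_108 = 3;  a_109 = 8;  a_110 = 5;  a_111 = 6
  a_112 = 2;  a_113 = 0;  a_114 = 1;  a_115 = 6;  a_116 = 10;  a_117 = 9
  a_118 = 9;  a_119 = 4;  a_120 = 2;  a_121 = 2;  a_122 = 9;  a_123 = 0
  a_124 = 8;  a_125 = 3;  a_126 = 2;  a_127 = 1;  a_128 = 0;  a_129 = 9
  a_130 = 6;  a_131 = 9;  a_132 = 6;  a_133 = 2;  a_134 = 10;  a_135 = 0
  a_136 = 1;  a_137 = 4;  a_138 = 8;  a_139 = 10;  a_140 = 8;  a_141 = 2
  a_142 = 4;  a_143 = 10;  a_144 = 9;  a_145 = 4;  a_146 = 10;  a_147 = 10
  a_148 = 5;  a_149 = 4;  a_150 = 5;  a_151 = 6;  a_152 = 3;  a_153 = 1
  a_154 = 6;  a_155 = 1;  a_156 = 0;  a_157 = 8;  a_158 = 5;  a_159 = 4
  a_160 = 0;  a_161 = 1;  a_162 = 0;  a_163 = 4;  a_164 = 1;  a_165 = 6
  a_166 = 9;  a_167 = 8;  a_168 = 4;  a_169 = 9;  a_170 = 1;  a_171 = 3
  a_172 = 2;  a_173 = 0;  a_174 = 10;  a_175 = 4;  a_176 = 0;  a_177 = 8
  a_178 = 7;  a_179 = 6;  a_180 = 10;  a_181 = 2;  a_182 = 2;  a_183 = 2
  a_184 = 4;  a_185 = 6;  a_186 = 5;  a_187 = 6;  a_188 = 8;  a_189 = 6
  a_190 = 9;  a_191 = 9;  a_192 = 5;  a_193 = 3;  a_194 = 7;  a_195 = 4
  a_196 = 1;  a_197 = 7;  a_198 = 10;  a_199 = 2;  a_200 = 10;  a_201 = 10
  a_202 = 0;  a_203 = 10;  a_204 = 2;  a_205 = 9;  a_206 = 9;  a_207 = 6
  a_208 = 4;  a_209 = 1;  a_210 = 10;  a_211 = 2;  a_212 = 6;  a_213 = 6
  a_214 = 2;  a_215 = 8;  a_216 = 9;  a_217 = 2;  a_218 = 3;  a_219 = 6
  a_220 = 1;  a_221 = 5;  a_222 = 2;  a_223 = 8;  a_224 = 1;  a_225 = 5
  a_226 = 7;  a_227 = 2;  a_228 = 4;  a_229 = 2;  a_230 = 1;  a_231 = 8
  a_232 = 6;  a_233 = 2;  a_234 = 2;  a_235 = 3;  a_236 = 5;  a_237 = 0
  a_238 = 0;  a_239 = 7;  a_240 = 7;  a_241 = 2;  a_242 = 9;  a_243 = 7
  a_244 = 4;  a_245 = 5;  a_246 = 0;  a_247 = 8;  a_248 = 4;  a_249 = 3
  a_250 = 6;  a_251 = 6;  a_252 = 10;  a_253 = 5;  a_254 = 5;  a_255 = 6
  a_256 = 0;  a_257 = 9;  a_258 = 2;  a_259 = 5;  a_260 = 8;  a_261 = 0
  a_262 = 6;  a_263 = 4;  a_264 = 6;  a_265 = 4;  a_266 = 5;  a_267 = 3
a_268 = 9·3 + 7·5 + 9·4 + 2·6 = 0
a_269 = 9·0 + 7·3 + 9·5 + 2·4 = 8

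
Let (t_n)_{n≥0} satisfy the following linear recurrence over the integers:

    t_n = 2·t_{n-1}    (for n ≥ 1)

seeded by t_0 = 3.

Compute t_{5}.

t_1 = 2·3 = 6
t_2 = 2·6 = 12
t_3 = 2·12 = 24
t_4 = 2·24 = 48
t_5 = 2·48 = 96

96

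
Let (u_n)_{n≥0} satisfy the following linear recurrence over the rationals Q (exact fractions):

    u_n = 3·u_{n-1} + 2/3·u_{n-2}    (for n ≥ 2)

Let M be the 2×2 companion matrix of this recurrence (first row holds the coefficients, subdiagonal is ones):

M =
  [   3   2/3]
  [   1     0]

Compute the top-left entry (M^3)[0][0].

31

(M^3)[0][0] is the top entry after applying M 3 times to the unit state (1, 0). Equivalently it is h_{4} for the auxiliary sequence (h_n) obeying the same recurrence with h_1 = 1 and h_i = 0 for 0 ≤ i < 1:
h_2 = 3·1 + 2/3·0 = 3
h_3 = 3·3 + 2/3·1 = 29/3
h_4 = 3·29/3 + 2/3·3 = 31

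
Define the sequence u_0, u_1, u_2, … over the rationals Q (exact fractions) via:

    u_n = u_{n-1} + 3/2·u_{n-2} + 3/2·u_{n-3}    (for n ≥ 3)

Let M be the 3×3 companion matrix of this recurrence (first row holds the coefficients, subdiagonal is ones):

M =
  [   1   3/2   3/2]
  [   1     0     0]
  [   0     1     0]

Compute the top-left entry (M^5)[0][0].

(M^5)[0][0] is the top entry after applying M 5 times to the unit state (1, 0, 0). Equivalently it is h_{7} for the auxiliary sequence (h_n) obeying the same recurrence with h_2 = 1 and h_i = 0 for 0 ≤ i < 2:
h_3 = 1·1 + 3/2·0 + 3/2·0 = 1
h_4 = 1·1 + 3/2·1 + 3/2·0 = 5/2
h_5 = 1·5/2 + 3/2·1 + 3/2·1 = 11/2
h_6 = 1·11/2 + 3/2·5/2 + 3/2·1 = 43/4
h_7 = 1·43/4 + 3/2·11/2 + 3/2·5/2 = 91/4

91/4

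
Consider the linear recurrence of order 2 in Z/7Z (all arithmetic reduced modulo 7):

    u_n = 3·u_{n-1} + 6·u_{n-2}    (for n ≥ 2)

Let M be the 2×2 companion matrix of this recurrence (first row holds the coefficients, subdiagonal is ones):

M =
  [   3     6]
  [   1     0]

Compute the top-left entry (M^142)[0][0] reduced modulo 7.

(M^142)[0][0] is the top entry after applying M 142 times to the unit state (1, 0). Equivalently it is h_{143} for the auxiliary sequence (h_n) obeying the same recurrence with h_1 = 1 and h_i = 0 for 0 ≤ i < 1:
h_2 = 3·1 + 6·0 = 3
h_3 = 3·3 + 6·1 = 1
h_4 = 3·1 + 6·3 = 0
h_5 = 3·0 + 6·1 = 6
h_6 = 3·6 + 6·0 = 4
h_7 = 3·4 + 6·6 = 6
h_8 = 3·6 + 6·4 = 0
h_9 = 3·0 + 6·6 = 1
(h_8, h_9) = (0, 1) = (h_0, h_1), so the sequence has period 8.
143 ≡ 7 (mod 8), hence h_143 = h_7 = 6.

6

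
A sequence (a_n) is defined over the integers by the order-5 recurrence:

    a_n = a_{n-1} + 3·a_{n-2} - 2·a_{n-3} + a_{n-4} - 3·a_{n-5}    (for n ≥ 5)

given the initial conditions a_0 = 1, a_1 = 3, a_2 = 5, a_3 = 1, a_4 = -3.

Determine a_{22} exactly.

-1518523

a_5 = 1·-3 + 3·1 + -2·5 + 1·3 + -3·1 = -10
a_6 = 1·-10 + 3·-3 + -2·1 + 1·5 + -3·3 = -25
a_7 = 1·-25 + 3·-10 + -2·-3 + 1·1 + -3·5 = -63
a_8 = 1·-63 + 3·-25 + -2·-10 + 1·-3 + -3·1 = -124
a_9 = 1·-124 + 3·-63 + -2·-25 + 1·-10 + -3·-3 = -264
a_10 = 1·-264 + 3·-124 + -2·-63 + 1·-25 + -3·-10 = -505
a_11 = 1·-505 + 3·-264 + -2·-124 + 1·-63 + -3·-25 = -1037
a_12 = 1·-1037 + 3·-505 + -2·-264 + 1·-124 + -3·-63 = -1959
a_13 = 1·-1959 + 3·-1037 + -2·-505 + 1·-264 + -3·-124 = -3952
a_14 = 1·-3952 + 3·-1959 + -2·-1037 + 1·-505 + -3·-264 = -7468
a_15 = 1·-7468 + 3·-3952 + -2·-1959 + 1·-1037 + -3·-505 = -14928
a_16 = 1·-14928 + 3·-7468 + -2·-3952 + 1·-1959 + -3·-1037 = -28276
a_17 = 1·-28276 + 3·-14928 + -2·-7468 + 1·-3952 + -3·-1959 = -56199
a_18 = 1·-56199 + 3·-28276 + -2·-14928 + 1·-7468 + -3·-3952 = -106783
a_19 = 1·-106783 + 3·-56199 + -2·-28276 + 1·-14928 + -3·-7468 = -211352
a_20 = 1·-211352 + 3·-106783 + -2·-56199 + 1·-28276 + -3·-14928 = -402795
a_21 = 1·-402795 + 3·-211352 + -2·-106783 + 1·-56199 + -3·-28276 = -794656
a_22 = 1·-794656 + 3·-402795 + -2·-211352 + 1·-106783 + -3·-56199 = -1518523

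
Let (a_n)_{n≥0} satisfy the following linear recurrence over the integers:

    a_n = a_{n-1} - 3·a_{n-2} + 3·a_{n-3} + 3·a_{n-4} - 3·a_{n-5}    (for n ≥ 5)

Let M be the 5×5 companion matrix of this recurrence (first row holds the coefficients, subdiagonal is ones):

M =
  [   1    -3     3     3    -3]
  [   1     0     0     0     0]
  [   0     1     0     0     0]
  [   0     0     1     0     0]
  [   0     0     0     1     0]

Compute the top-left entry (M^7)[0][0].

(M^7)[0][0] is the top entry after applying M 7 times to the unit state (1, 0, 0, 0, 0). Equivalently it is h_{11} for the auxiliary sequence (h_n) obeying the same recurrence with h_4 = 1 and h_i = 0 for 0 ≤ i < 4:
h_5 = 1·1 + -3·0 + 3·0 + 3·0 + -3·0 = 1
h_6 = 1·1 + -3·1 + 3·0 + 3·0 + -3·0 = -2
h_7 = 1·-2 + -3·1 + 3·1 + 3·0 + -3·0 = -2
h_8 = 1·-2 + -3·-2 + 3·1 + 3·1 + -3·0 = 10
h_9 = 1·10 + -3·-2 + 3·-2 + 3·1 + -3·1 = 10
h_10 = 1·10 + -3·10 + 3·-2 + 3·-2 + -3·1 = -35
h_11 = 1·-35 + -3·10 + 3·10 + 3·-2 + -3·-2 = -35

-35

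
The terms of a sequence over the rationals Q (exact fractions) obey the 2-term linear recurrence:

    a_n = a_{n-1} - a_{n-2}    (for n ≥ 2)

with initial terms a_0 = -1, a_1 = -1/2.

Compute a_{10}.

a_2 = 1·-1/2 + -1·-1 = 1/2
a_3 = 1·1/2 + -1·-1/2 = 1
a_4 = 1·1 + -1·1/2 = 1/2
a_5 = 1·1/2 + -1·1 = -1/2
a_6 = 1·-1/2 + -1·1/2 = -1
a_7 = 1·-1 + -1·-1/2 = -1/2
a_8 = 1·-1/2 + -1·-1 = 1/2
a_9 = 1·1/2 + -1·-1/2 = 1
a_10 = 1·1 + -1·1/2 = 1/2

1/2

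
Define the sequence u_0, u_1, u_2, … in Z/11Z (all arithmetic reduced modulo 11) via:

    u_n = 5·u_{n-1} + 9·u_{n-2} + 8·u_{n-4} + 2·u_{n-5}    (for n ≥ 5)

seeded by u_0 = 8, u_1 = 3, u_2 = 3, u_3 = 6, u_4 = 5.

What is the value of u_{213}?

10

u_5 = 5·5 + 9·6 + 0·3 + 8·3 + 2·8 = 9
u_6 = 5·9 + 9·5 + 0·6 + 8·3 + 2·3 = 10
u_7 = 5·10 + 9·9 + 0·5 + 8·6 + 2·3 = 9
u_8 = 5·9 + 9·10 + 0·9 + 8·5 + 2·6 = 0
u_9 = 5·0 + 9·9 + 0·10 + 8·9 + 2·5 = 9
u_10 = 5·9 + 9·0 + 0·9 + 8·10 + 2·9 = 0
Continuing the recurrence:
  u_11 = 8;  u_12 = 3;  u_13 = 5;  u_14 = 4;  u_15 = 8;  u_16 = 6
  u_17 = 5;  u_18 = 0;  u_19 = 7;  u_20 = 0;  u_21 = 5;  u_22 = 2
  u_23 = 1;  u_24 = 4;  u_25 = 3;  u_26 = 0;  u_27 = 6;  u_28 = 9
  u_29 = 10;  u_30 = 5;  u_31 = 9;  u_32 = 9;  u_33 = 4;  u_34 = 7
  u_35 = 10;  u_36 = 5;  u_37 = 0;  u_38 = 10;  u_39 = 1;  u_40 = 1
  u_41 = 2;  u_42 = 0;  u_43 = 2;  u_44 = 9;  u_45 = 4;  u_46 = 6
  u_47 = 5;  u_48 = 1;  u_49 = 1;  u_50 = 4;  u_51 = 4;  u_52 = 8
  u_53 = 9;  u_54 = 8;  u_55 = 7;  u_56 = 3;  u_57 = 1;  u_58 = 4
  u_59 = 2;  u_60 = 7;  u_61 = 1;  u_62 = 3;  u_63 = 4;  u_64 = 8
  u_65 = 10;  u_66 = 5;  u_67 = 10;  u_68 = 2;  u_69 = 9;  u_70 = 2
  u_71 = 5;  u_72 = 2;  u_73 = 10;  u_74 = 3;  u_75 = 6;  u_76 = 6
  u_77 = 3;  u_78 = 3;  u_79 = 8;  u_80 = 6;  u_81 = 6;  u_82 = 4
  u_83 = 1;  u_84 = 6;  u_85 = 0;  u_86 = 10;  u_87 = 0;  u_88 = 8
  u_89 = 8;  u_90 = 5;  u_91 = 7;  u_92 = 1;  u_93 = 5;  u_94 = 2
  u_95 = 0;  u_96 = 7;  u_97 = 0;  u_98 = 1;  u_99 = 9;  u_100 = 0
  u_101 = 7;  u_102 = 10;  u_103 = 0;  u_104 = 9;  u_105 = 2;  u_106 = 9
  u_107 = 6;  u_108 = 7;  u_109 = 2;  u_110 = 6;  u_111 = 4;  u_112 = 10
  u_113 = 6;  u_114 = 7;  u_115 = 1;  u_116 = 2;  u_117 = 10;  u_118 = 4
  u_119 = 0;  u_120 = 10;  u_121 = 2;  u_122 = 9;  u_123 = 5;  u_124 = 10
  u_125 = 10;  u_126 = 7;  u_127 = 7;  u_128 = 1;  u_129 = 3;  u_130 = 1
  u_131 = 3;  u_132 = 2;  u_133 = 8;  u_134 = 6;  u_135 = 7;  u_136 = 1
  u_137 = 4;  u_138 = 5;  u_139 = 8;  u_140 = 8;  u_141 = 3;  u_142 = 3
  u_143 = 6;  u_144 = 5;  u_145 = 9;  u_146 = 10;  u_147 = 9;  u_148 = 0
  u_149 = 9;  u_150 = 0;  u_151 = 8;  u_152 = 3;  u_153 = 5;  u_154 = 4
  u_155 = 8;  u_156 = 6;  u_157 = 5;  u_158 = 0;  u_159 = 7;  u_160 = 0
  u_161 = 5;  u_162 = 2;  u_163 = 1;  u_164 = 4;  u_165 = 3;  u_166 = 0
  u_167 = 6;  u_168 = 9;  u_169 = 10;  u_170 = 5;  u_171 = 9;  u_172 = 9
  u_173 = 4;  u_174 = 7;  u_175 = 10;  u_176 = 5;  u_177 = 0;  u_178 = 10
  u_179 = 1;  u_180 = 1;  u_181 = 2;  u_182 = 0;  u_183 = 2;  u_184 = 9
  u_185 = 4;  u_186 = 6;  u_187 = 5;  u_188 = 1;  u_189 = 1;  u_190 = 4
  u_191 = 4;  u_192 = 8;  u_193 = 9;  u_194 = 8;  u_195 = 7;  u_196 = 3
  u_197 = 1;  u_198 = 4;  u_199 = 2;  u_200 = 7;  u_201 = 1;  u_202 = 3
  u_203 = 4;  u_204 = 8;  u_205 = 10;  u_206 = 5;  u_207 = 10;  u_208 = 2
  u_209 = 9;  u_210 = 2;  u_211 = 5
u_212 = 5·5 + 9·2 + 0·9 + 8·2 + 2·10 = 2
u_213 = 5·2 + 9·5 + 0·2 + 8·9 + 2·2 = 10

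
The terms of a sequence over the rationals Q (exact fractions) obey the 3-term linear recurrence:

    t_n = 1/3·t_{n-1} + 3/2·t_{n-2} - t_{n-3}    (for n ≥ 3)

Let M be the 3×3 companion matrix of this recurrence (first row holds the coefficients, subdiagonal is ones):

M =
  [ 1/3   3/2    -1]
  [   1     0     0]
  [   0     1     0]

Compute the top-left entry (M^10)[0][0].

(M^10)[0][0] is the top entry after applying M 10 times to the unit state (1, 0, 0). Equivalently it is h_{12} for the auxiliary sequence (h_n) obeying the same recurrence with h_2 = 1 and h_i = 0 for 0 ≤ i < 2:
h_3 = 1/3·1 + 3/2·0 + -1·0 = 1/3
h_4 = 1/3·1/3 + 3/2·1 + -1·0 = 29/18
h_5 = 1/3·29/18 + 3/2·1/3 + -1·1 = 1/27
h_6 = 1/3·1/27 + 3/2·29/18 + -1·1/3 = 679/324
h_7 = 1/3·679/324 + 3/2·1/27 + -1·29/18 = -833/972
h_8 = 1/3·-833/972 + 3/2·679/324 + -1·1/27 = 16451/5832
h_9 = 1/3·16451/5832 + 3/2·-833/972 + -1·679/324 = -21353/8748
h_10 = 1/3·-21353/8748 + 3/2·16451/5832 + -1·-833/972 = 448729/104976
h_11 = 1/3·448729/104976 + 3/2·-21353/8748 + -1·16451/5832 = -1592687/314928
h_12 = 1/3·-1592687/314928 + 3/2·448729/104976 + -1·-21353/8748 = 13542557/1889568

13542557/1889568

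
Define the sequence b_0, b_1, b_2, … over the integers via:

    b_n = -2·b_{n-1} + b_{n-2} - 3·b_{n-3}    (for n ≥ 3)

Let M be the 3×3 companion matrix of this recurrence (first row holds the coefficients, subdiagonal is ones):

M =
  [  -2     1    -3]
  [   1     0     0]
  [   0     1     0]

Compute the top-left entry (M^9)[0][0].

-6497

(M^9)[0][0] is the top entry after applying M 9 times to the unit state (1, 0, 0). Equivalently it is h_{11} for the auxiliary sequence (h_n) obeying the same recurrence with h_2 = 1 and h_i = 0 for 0 ≤ i < 2:
h_3 = -2·1 + 1·0 + -3·0 = -2
h_4 = -2·-2 + 1·1 + -3·0 = 5
h_5 = -2·5 + 1·-2 + -3·1 = -15
h_6 = -2·-15 + 1·5 + -3·-2 = 41
h_7 = -2·41 + 1·-15 + -3·5 = -112
h_8 = -2·-112 + 1·41 + -3·-15 = 310
h_9 = -2·310 + 1·-112 + -3·41 = -855
h_10 = -2·-855 + 1·310 + -3·-112 = 2356
h_11 = -2·2356 + 1·-855 + -3·310 = -6497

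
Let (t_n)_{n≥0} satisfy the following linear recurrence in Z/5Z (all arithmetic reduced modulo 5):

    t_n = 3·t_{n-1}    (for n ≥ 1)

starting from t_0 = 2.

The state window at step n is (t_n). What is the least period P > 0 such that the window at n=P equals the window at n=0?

4

n=0: window = (2)
n=1: window = (1)
n=2: window = (3)
n=3: window = (4)
n=4: window = (2)
window at n=4 equals window at n=0 → period = 4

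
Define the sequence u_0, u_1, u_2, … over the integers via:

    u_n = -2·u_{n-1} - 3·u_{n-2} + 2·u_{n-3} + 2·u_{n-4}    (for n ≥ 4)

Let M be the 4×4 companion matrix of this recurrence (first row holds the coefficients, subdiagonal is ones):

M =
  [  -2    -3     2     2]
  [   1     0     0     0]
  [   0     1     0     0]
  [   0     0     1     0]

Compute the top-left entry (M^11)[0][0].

(M^11)[0][0] is the top entry after applying M 11 times to the unit state (1, 0, 0, 0). Equivalently it is h_{14} for the auxiliary sequence (h_n) obeying the same recurrence with h_3 = 1 and h_i = 0 for 0 ≤ i < 3:
h_4 = -2·1 + -3·0 + 2·0 + 2·0 = -2
h_5 = -2·-2 + -3·1 + 2·0 + 2·0 = 1
h_6 = -2·1 + -3·-2 + 2·1 + 2·0 = 6
h_7 = -2·6 + -3·1 + 2·-2 + 2·1 = -17
h_8 = -2·-17 + -3·6 + 2·1 + 2·-2 = 14
h_9 = -2·14 + -3·-17 + 2·6 + 2·1 = 37
h_10 = -2·37 + -3·14 + 2·-17 + 2·6 = -138
h_11 = -2·-138 + -3·37 + 2·14 + 2·-17 = 159
h_12 = -2·159 + -3·-138 + 2·37 + 2·14 = 198
h_13 = -2·198 + -3·159 + 2·-138 + 2·37 = -1075
h_14 = -2·-1075 + -3·198 + 2·159 + 2·-138 = 1598

1598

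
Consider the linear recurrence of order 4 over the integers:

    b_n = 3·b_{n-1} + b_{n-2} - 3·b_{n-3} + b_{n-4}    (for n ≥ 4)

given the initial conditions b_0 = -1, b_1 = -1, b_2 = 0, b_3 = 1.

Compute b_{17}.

b_4 = 3·1 + 1·0 + -3·-1 + 1·-1 = 5
b_5 = 3·5 + 1·1 + -3·0 + 1·-1 = 15
b_6 = 3·15 + 1·5 + -3·1 + 1·0 = 47
b_7 = 3·47 + 1·15 + -3·5 + 1·1 = 142
b_8 = 3·142 + 1·47 + -3·15 + 1·5 = 433
b_9 = 3·433 + 1·142 + -3·47 + 1·15 = 1315
b_10 = 3·1315 + 1·433 + -3·142 + 1·47 = 3999
b_11 = 3·3999 + 1·1315 + -3·433 + 1·142 = 12155
b_12 = 3·12155 + 1·3999 + -3·1315 + 1·433 = 36952
b_13 = 3·36952 + 1·12155 + -3·3999 + 1·1315 = 112329
b_14 = 3·112329 + 1·36952 + -3·12155 + 1·3999 = 341473
b_15 = 3·341473 + 1·112329 + -3·36952 + 1·12155 = 1038047
b_16 = 3·1038047 + 1·341473 + -3·112329 + 1·36952 = 3155579
b_17 = 3·3155579 + 1·1038047 + -3·341473 + 1·112329 = 9592694

9592694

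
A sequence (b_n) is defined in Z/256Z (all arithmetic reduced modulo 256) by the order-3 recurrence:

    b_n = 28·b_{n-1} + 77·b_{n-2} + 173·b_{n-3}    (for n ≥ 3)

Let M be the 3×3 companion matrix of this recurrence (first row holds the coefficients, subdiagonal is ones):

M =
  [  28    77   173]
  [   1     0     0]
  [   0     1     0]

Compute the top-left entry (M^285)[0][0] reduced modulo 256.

70

(M^285)[0][0] is the top entry after applying M 285 times to the unit state (1, 0, 0). Equivalently it is h_{287} for the auxiliary sequence (h_n) obeying the same recurrence with h_2 = 1 and h_i = 0 for 0 ≤ i < 2:
h_3 = 28·1 + 77·0 + 173·0 = 28
h_4 = 28·28 + 77·1 + 173·0 = 93
h_5 = 28·93 + 77·28 + 173·1 = 69
h_6 = 28·69 + 77·93 + 173·28 = 113
h_7 = 28·113 + 77·69 + 173·93 = 246
h_8 = 28·246 + 77·113 + 173·69 = 134
Continuing the recurrence:
  h_9 = 3;  h_10 = 224;  h_11 = 245;  h_12 = 51;  h_13 = 165;  h_14 = 244
  h_15 = 200;  h_16 = 197;  h_17 = 152;  h_18 = 9;  h_19 = 213;  h_20 = 185
  h_21 = 98;  h_22 = 78;  h_23 = 7;  h_24 = 116;  h_25 = 129;  h_26 = 187
  h_27 = 165;  h_28 = 120;  h_29 = 32;  h_30 = 25;  h_31 = 116;  h_32 = 213
  h_33 = 21;  h_34 = 193;  h_35 = 94;  h_36 = 134;  h_37 = 91;  h_38 = 200
  h_39 = 205;  h_40 = 19;  h_41 = 229;  h_42 = 76;  h_43 = 8;  h_44 = 125
  h_45 = 112;  h_46 = 65;  h_47 = 69;  h_48 = 201;  h_49 = 170;  h_50 = 174
  h_51 = 255;  h_52 = 28;  h_53 = 89;  h_54 = 123;  h_55 = 37;  h_56 = 48
  h_57 = 128;  h_58 = 113;  h_59 = 76;  h_60 = 205;  h_61 = 165;  h_62 = 17
  h_63 = 6;  h_64 = 70;  h_65 = 243;  h_66 = 176;  h_67 = 165;  h_68 = 51
  h_69 = 37;  h_70 = 228;  h_71 = 136;  h_72 = 117;  h_73 = 200;  h_74 = 249
  h_75 = 117;  h_76 = 217;  h_77 = 50;  h_78 = 206;  h_79 = 55;  h_80 = 196
  h_81 = 49;  h_82 = 123;  h_83 = 165;  h_84 = 40;  h_85 = 32;  h_86 = 9
  h_87 = 164;  h_88 = 69;  h_89 = 245;  h_90 = 97;  h_91 = 238;  h_92 = 198
  h_93 = 203;  h_94 = 152;  h_95 = 125;  h_96 = 147;  h_97 = 101;  h_98 = 188
  h_99 = 72;  h_100 = 173;  h_101 = 160;  h_102 = 49;  h_103 = 101;  h_104 = 233
  h_105 = 250;  h_106 = 174;  h_107 = 175;  h_108 = 108;  h_109 = 9;  h_110 = 187
  h_111 = 37;  h_112 = 96;  h_113 = 0;  h_114 = 225;  h_115 = 124;  h_116 = 61
  h_117 = 5;  h_118 = 177;  h_119 = 22;  h_120 = 6;  h_121 = 227;  h_122 = 128
  h_123 = 85;  h_124 = 51;  h_125 = 165;  h_126 = 212;  h_127 = 72;  h_128 = 37
  h_129 = 248;  h_130 = 233;  h_131 = 21;  h_132 = 249;  h_133 = 2;  h_134 = 78
  h_135 = 103;  h_136 = 20;  h_137 = 225;  h_138 = 59;  h_139 = 165;  h_140 = 216
  h_141 = 32;  h_142 = 249;  h_143 = 212;  h_144 = 181;  h_145 = 213;  h_146 = 1
  h_147 = 126;  h_148 = 6;  h_149 = 59;  h_150 = 104;  h_151 = 45;  h_152 = 19
  h_153 = 229;  h_154 = 44;  h_155 = 136;  h_156 = 221;  h_157 = 208;  h_158 = 33
  h_159 = 133;  h_160 = 9;  h_161 = 74;  h_162 = 174;  h_163 = 95;  h_164 = 188
  h_165 = 185;  h_166 = 251;  h_167 = 37;  h_168 = 144;  h_169 = 128;  h_170 = 81
  h_171 = 172;  h_172 = 173;  h_173 = 101;  h_174 = 81;  h_175 = 38;  h_176 = 198
  h_177 = 211;  h_178 = 80;  h_179 = 5;  h_180 = 51;  h_181 = 37;  h_182 = 196
  h_183 = 8;  h_184 = 213;  h_185 = 40;  h_186 = 217;  h_187 = 181;  h_188 = 25
  h_189 = 210;  h_190 = 206;  h_191 = 151;  h_192 = 100;  h_193 = 145;  h_194 = 251
  h_195 = 165;  h_196 = 136;  h_197 = 32;  h_198 = 233;  h_199 = 4;  h_200 = 37
  h_201 = 181;  h_202 = 161;  h_203 = 14;  h_204 = 70;  h_205 = 171;  h_206 = 56
  h_207 = 221;  h_208 = 147;  h_209 = 101;  h_210 = 156;  h_211 = 200;  h_212 = 13
  h_213 = 0;  h_214 = 17;  h_215 = 165;  h_216 = 41;  h_217 = 154;  h_218 = 174
  h_219 = 15;  h_220 = 12;  h_221 = 105;  h_222 = 59;  h_223 = 37;  h_224 = 192
  h_225 = 0;  h_226 = 193;  h_227 = 220;  h_228 = 29;  h_229 = 197;  h_230 = 241
  h_231 = 54;  h_232 = 134;  h_233 = 195;  h_234 = 32;  h_235 = 181;  h_236 = 51
  h_237 = 165;  h_238 = 180;  h_239 = 200;  h_240 = 133;  h_241 = 88;  h_242 = 201
  h_243 = 85;  h_244 = 57;  h_245 = 162;  h_246 = 78;  h_247 = 199;  h_248 = 180
  h_249 = 65;  h_250 = 187;  h_251 = 165;  h_252 = 56;  h_253 = 32;  h_254 = 217
  h_255 = 52;  h_256 = 149;  h_257 = 149;  h_258 = 65;  h_259 = 158;  h_260 = 134
  h_261 = 27;  h_262 = 8;  h_263 = 141;  h_264 = 19;  h_265 = 229;  h_266 = 12
  h_267 = 8;  h_268 = 61;  h_269 = 48;  h_270 = 1;  h_271 = 197;  h_272 = 73
  h_273 = 234;  h_274 = 174;  h_275 = 191;  h_276 = 92;  h_277 = 25;  h_278 = 123
  h_279 = 37;  h_280 = 240;  h_281 = 128;  h_282 = 49;  h_283 = 12;  h_284 = 141
  h_285 = 37
h_286 = 28·37 + 77·141 + 173·12 = 145
h_287 = 28·145 + 77·37 + 173·141 = 70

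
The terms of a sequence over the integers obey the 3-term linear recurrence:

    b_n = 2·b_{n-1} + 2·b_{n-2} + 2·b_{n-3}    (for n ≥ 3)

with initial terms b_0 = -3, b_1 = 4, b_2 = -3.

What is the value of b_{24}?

b_3 = 2·-3 + 2·4 + 2·-3 = -4
b_4 = 2·-4 + 2·-3 + 2·4 = -6
b_5 = 2·-6 + 2·-4 + 2·-3 = -26
b_6 = 2·-26 + 2·-6 + 2·-4 = -72
b_7 = 2·-72 + 2·-26 + 2·-6 = -208
b_8 = 2·-208 + 2·-72 + 2·-26 = -612
b_9 = 2·-612 + 2·-208 + 2·-72 = -1784
b_10 = 2·-1784 + 2·-612 + 2·-208 = -5208
b_11 = 2·-5208 + 2·-1784 + 2·-612 = -15208
b_12 = 2·-15208 + 2·-5208 + 2·-1784 = -44400
b_13 = 2·-44400 + 2·-15208 + 2·-5208 = -129632
b_14 = 2·-129632 + 2·-44400 + 2·-15208 = -378480
b_15 = 2·-378480 + 2·-129632 + 2·-44400 = -1105024
b_16 = 2·-1105024 + 2·-378480 + 2·-129632 = -3226272
b_17 = 2·-3226272 + 2·-1105024 + 2·-378480 = -9419552
b_18 = 2·-9419552 + 2·-3226272 + 2·-1105024 = -27501696
b_19 = 2·-27501696 + 2·-9419552 + 2·-3226272 = -80295040
b_20 = 2·-80295040 + 2·-27501696 + 2·-9419552 = -234432576
b_21 = 2·-234432576 + 2·-80295040 + 2·-27501696 = -684458624
b_22 = 2·-684458624 + 2·-234432576 + 2·-80295040 = -1998372480
b_23 = 2·-1998372480 + 2·-684458624 + 2·-234432576 = -5834527360
b_24 = 2·-5834527360 + 2·-1998372480 + 2·-684458624 = -17034716928

-17034716928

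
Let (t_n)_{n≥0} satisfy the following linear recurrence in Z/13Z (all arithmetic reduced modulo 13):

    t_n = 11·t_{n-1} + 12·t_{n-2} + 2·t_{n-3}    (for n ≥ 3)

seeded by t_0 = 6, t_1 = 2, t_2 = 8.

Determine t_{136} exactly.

t_3 = 11·8 + 12·2 + 2·6 = 7
t_4 = 11·7 + 12·8 + 2·2 = 8
t_5 = 11·8 + 12·7 + 2·8 = 6
t_6 = 11·6 + 12·8 + 2·7 = 7
t_7 = 11·7 + 12·6 + 2·8 = 9
t_8 = 11·9 + 12·7 + 2·6 = 0
t_9 = 11·0 + 12·9 + 2·7 = 5
t_10 = 11·5 + 12·0 + 2·9 = 8
t_11 = 11·8 + 12·5 + 2·0 = 5
t_12 = 11·5 + 12·8 + 2·5 = 5
t_13 = 11·5 + 12·5 + 2·8 = 1
t_14 = 11·1 + 12·5 + 2·5 = 3
t_15 = 11·3 + 12·1 + 2·5 = 3
t_16 = 11·3 + 12·3 + 2·1 = 6
t_17 = 11·6 + 12·3 + 2·3 = 4
t_18 = 11·4 + 12·6 + 2·3 = 5
t_19 = 11·5 + 12·4 + 2·6 = 11
t_20 = 11·11 + 12·5 + 2·4 = 7
t_21 = 11·7 + 12·11 + 2·5 = 11
t_22 = 11·11 + 12·7 + 2·11 = 6
t_23 = 11·6 + 12·11 + 2·7 = 4
t_24 = 11·4 + 12·6 + 2·11 = 8
t_25 = 11·8 + 12·4 + 2·6 = 5
t_26 = 11·5 + 12·8 + 2·4 = 3
t_27 = 11·3 + 12·5 + 2·8 = 5
t_28 = 11·5 + 12·3 + 2·5 = 10
t_29 = 11·10 + 12·5 + 2·3 = 7
t_30 = 11·7 + 12·10 + 2·5 = 12
t_31 = 11·12 + 12·7 + 2·10 = 2
t_32 = 11·2 + 12·12 + 2·7 = 11
t_33 = 11·11 + 12·2 + 2·12 = 0
t_34 = 11·0 + 12·11 + 2·2 = 6
t_35 = 11·6 + 12·0 + 2·11 = 10
t_36 = 11·10 + 12·6 + 2·0 = 0
t_37 = 11·0 + 12·10 + 2·6 = 2
t_38 = 11·2 + 12·0 + 2·10 = 3
t_39 = 11·3 + 12·2 + 2·0 = 5
t_40 = 11·5 + 12·3 + 2·2 = 4
t_41 = 11·4 + 12·5 + 2·3 = 6
t_42 = 11·6 + 12·4 + 2·5 = 7
t_43 = 11·7 + 12·6 + 2·4 = 1
t_44 = 11·1 + 12·7 + 2·6 = 3
t_45 = 11·3 + 12·1 + 2·7 = 7
t_46 = 11·7 + 12·3 + 2·1 = 11
t_47 = 11·11 + 12·7 + 2·3 = 3
t_48 = 11·3 + 12·11 + 2·7 = 10
t_49 = 11·10 + 12·3 + 2·11 = 12
t_50 = 11·12 + 12·10 + 2·3 = 11
t_51 = 11·11 + 12·12 + 2·10 = 12
t_52 = 11·12 + 12·11 + 2·12 = 2
t_53 = 11·2 + 12·12 + 2·11 = 6
t_54 = 11·6 + 12·2 + 2·12 = 10
t_55 = 11·10 + 12·6 + 2·2 = 4
t_56 = 11·4 + 12·10 + 2·6 = 7
t_57 = 11·7 + 12·4 + 2·10 = 2
t_58 = 11·2 + 12·7 + 2·4 = 10
t_59 = 11·10 + 12·2 + 2·7 = 5
t_60 = 11·5 + 12·10 + 2·2 = 10
t_61 = 11·10 + 12·5 + 2·10 = 8
t_62 = 11·8 + 12·10 + 2·5 = 10
t_63 = 11·10 + 12·8 + 2·10 = 5
t_64 = 11·5 + 12·10 + 2·8 = 9
t_65 = 11·9 + 12·5 + 2·10 = 10
t_66 = 11·10 + 12·9 + 2·5 = 7
t_67 = 11·7 + 12·10 + 2·9 = 7
t_68 = 11·7 + 12·7 + 2·10 = 12
t_69 = 11·12 + 12·7 + 2·7 = 9
t_70 = 11·9 + 12·12 + 2·7 = 10
t_71 = 11·10 + 12·9 + 2·12 = 8
t_72 = 11·8 + 12·10 + 2·9 = 5
t_73 = 11·5 + 12·8 + 2·10 = 2
t_74 = 11·2 + 12·5 + 2·8 = 7
t_75 = 11·7 + 12·2 + 2·5 = 7
t_76 = 11·7 + 12·7 + 2·2 = 9
t_77 = 11·9 + 12·7 + 2·7 = 2
t_78 = 11·2 + 12·9 + 2·7 = 1
t_79 = 11·1 + 12·2 + 2·9 = 1
t_80 = 11·1 + 12·1 + 2·2 = 1
t_81 = 11·1 + 12·1 + 2·1 = 12
t_82 = 11·12 + 12·1 + 2·1 = 3
t_83 = 11·3 + 12·12 + 2·1 = 10
t_84 = 11·10 + 12·3 + 2·12 = 1
t_85 = 11·1 + 12·10 + 2·3 = 7
t_86 = 11·7 + 12·1 + 2·10 = 5
t_87 = 11·5 + 12·7 + 2·1 = 11
t_88 = 11·11 + 12·5 + 2·7 = 0
t_89 = 11·0 + 12·11 + 2·5 = 12
t_90 = 11·12 + 12·0 + 2·11 = 11
t_91 = 11·11 + 12·12 + 2·0 = 5
t_92 = 11·5 + 12·11 + 2·12 = 3
t_93 = 11·3 + 12·5 + 2·11 = 11
t_94 = 11·11 + 12·3 + 2·5 = 11
t_95 = 11·11 + 12·11 + 2·3 = 12
t_96 = 11·12 + 12·11 + 2·11 = 0
t_97 = 11·0 + 12·12 + 2·11 = 10
t_98 = 11·10 + 12·0 + 2·12 = 4
t_99 = 11·4 + 12·10 + 2·0 = 8
t_100 = 11·8 + 12·4 + 2·10 = 0
t_101 = 11·0 + 12·8 + 2·4 = 0
t_102 = 11·0 + 12·0 + 2·8 = 3
t_103 = 11·3 + 12·0 + 2·0 = 7
t_104 = 11·7 + 12·3 + 2·0 = 9
t_105 = 11·9 + 12·7 + 2·3 = 7
t_106 = 11·7 + 12·9 + 2·7 = 4
t_107 = 11·4 + 12·7 + 2·9 = 3
t_108 = 11·3 + 12·4 + 2·7 = 4
t_109 = 11·4 + 12·3 + 2·4 = 10
t_110 = 11·10 + 12·4 + 2·3 = 8
t_111 = 11·8 + 12·10 + 2·4 = 8
t_112 = 11·8 + 12·8 + 2·10 = 9
t_113 = 11·9 + 12·8 + 2·8 = 3
t_114 = 11·3 + 12·9 + 2·8 = 1
t_115 = 11·1 + 12·3 + 2·9 = 0
t_116 = 11·0 + 12·1 + 2·3 = 5
t_117 = 11·5 + 12·0 + 2·1 = 5
t_118 = 11·5 + 12·5 + 2·0 = 11
t_119 = 11·11 + 12·5 + 2·5 = 9
t_120 = 11·9 + 12·11 + 2·5 = 7
t_121 = 11·7 + 12·9 + 2·11 = 12
t_122 = 11·12 + 12·7 + 2·9 = 0
t_123 = 11·0 + 12·12 + 2·7 = 2
t_124 = 11·2 + 12·0 + 2·12 = 7
t_125 = 11·7 + 12·2 + 2·0 = 10
t_126 = 11·10 + 12·7 + 2·2 = 3
t_127 = 11·3 + 12·10 + 2·7 = 11
t_128 = 11·11 + 12·3 + 2·10 = 8
t_129 = 11·8 + 12·11 + 2·3 = 5
t_130 = 11·5 + 12·8 + 2·11 = 4
t_131 = 11·4 + 12·5 + 2·8 = 3
t_132 = 11·3 + 12·4 + 2·5 = 0
t_133 = 11·0 + 12·3 + 2·4 = 5
t_134 = 11·5 + 12·0 + 2·3 = 9
t_135 = 11·9 + 12·5 + 2·0 = 3
t_136 = 11·3 + 12·9 + 2·5 = 8

8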